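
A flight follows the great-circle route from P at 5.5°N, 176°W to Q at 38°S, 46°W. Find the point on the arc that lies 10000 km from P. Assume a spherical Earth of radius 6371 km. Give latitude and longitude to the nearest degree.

From cos δ = sin φ₁ sin φ₂ + cos φ₁ cos φ₂ cos Δλ, the central angle is δ ≈ 2.169 rad (124.3°). The total great-circle distance is δ·R ≈ 2.169 × 6371 ≈ 13819 km, so the target fraction is f = 10000/13819 ≈ 0.724.
Interpolate at f ≈ 0.724 with slerp weights a = sin((1−f)δ)/sin δ ≈ 0.683, b = sin(fδ)/sin δ ≈ 1.210.
p = a·p₁ + b·p₂ ≈ (-0.016, -0.733, -0.680); φ = arcsin(p_z) ≈ -42.81°, λ = atan2(p_y, p_x) ≈ -91.21°.

≈ 43°S, 91°W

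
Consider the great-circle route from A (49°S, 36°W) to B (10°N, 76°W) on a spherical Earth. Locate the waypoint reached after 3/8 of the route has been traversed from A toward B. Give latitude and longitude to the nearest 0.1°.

The haversine formula gives a central angle δ ≈ 1.198 rad (68.7°) between the endpoints.
Interpolate at f = 3/8 with slerp weights a = sin((1−f)δ)/sin δ ≈ 0.731, b = sin(fδ)/sin δ ≈ 0.466.
p = a·p₁ + b·p₂ ≈ (0.499, -0.728, -0.471); φ = arcsin(p_z) ≈ -28.08°, λ = atan2(p_y, p_x) ≈ -55.55°.

≈ (28.1°S, 55.5°W)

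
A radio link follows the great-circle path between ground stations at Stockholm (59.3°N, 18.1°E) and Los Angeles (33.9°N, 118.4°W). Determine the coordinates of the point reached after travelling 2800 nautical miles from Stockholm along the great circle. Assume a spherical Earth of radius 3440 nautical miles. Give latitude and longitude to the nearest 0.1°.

≈ 63.2°N, 92.5°W

From cos δ = sin φ₁ sin φ₂ + cos φ₁ cos φ₂ cos Δλ, the central angle is δ ≈ 1.398 rad (80.1°). The total great-circle distance is δ·R ≈ 1.398 × 3440 ≈ 4808 nmi, so the target fraction is f = 2800/4808 ≈ 0.582.
Interpolate at f ≈ 0.582 with slerp weights a = sin((1−f)δ)/sin δ ≈ 0.560, b = sin(fδ)/sin δ ≈ 0.738.
p = a·p₁ + b·p₂ ≈ (-0.020, -0.450, 0.893); φ = arcsin(p_z) ≈ 63.22°, λ = atan2(p_y, p_x) ≈ -92.52°.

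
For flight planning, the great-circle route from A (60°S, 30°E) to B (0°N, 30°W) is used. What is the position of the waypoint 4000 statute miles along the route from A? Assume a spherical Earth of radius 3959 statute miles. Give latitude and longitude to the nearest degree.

From cos δ = sin φ₁ sin φ₂ + cos φ₁ cos φ₂ cos Δλ, the central angle is δ ≈ 1.318 rad (75.5°). The total great-circle distance is δ·R ≈ 1.318 × 3959 ≈ 5218 mi, so the target fraction is f = 4000/5218 ≈ 0.767.
Interpolate at f ≈ 0.767 with slerp weights a = sin((1−f)δ)/sin δ ≈ 0.313, b = sin(fδ)/sin δ ≈ 0.875.
p = a·p₁ + b·p₂ ≈ (0.893, -0.359, -0.271); φ = arcsin(p_z) ≈ -15.72°, λ = atan2(p_y, p_x) ≈ -21.91°.

≈ (16°S, 22°W)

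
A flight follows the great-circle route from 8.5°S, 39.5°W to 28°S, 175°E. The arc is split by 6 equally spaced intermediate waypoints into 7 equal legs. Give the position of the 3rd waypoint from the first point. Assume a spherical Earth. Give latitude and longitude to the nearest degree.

Convert each endpoint to a unit vector on the sphere (x = cos φ cos λ, y = cos φ sin λ, z = sin φ).
The central angle between the endpoints is δ = arccos(p₁·p₂) ≈ 2.279 rad (130.6°).
Interpolate at f = 3/7 with slerp weights a = sin((1−f)δ)/sin δ ≈ 1.269, b = sin(fδ)/sin δ ≈ 1.091.
p = a·p₁ + b·p₂ ≈ (0.009, -0.714, -0.700); φ = arcsin(p_z) ≈ -44.40°, λ = atan2(p_y, p_x) ≈ -89.27°.

≈ 44°S, 89°W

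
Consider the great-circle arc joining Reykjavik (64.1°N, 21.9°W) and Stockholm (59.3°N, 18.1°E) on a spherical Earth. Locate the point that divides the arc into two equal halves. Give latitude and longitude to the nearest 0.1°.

Convert each endpoint to a unit vector on the sphere (x = cos φ cos λ, y = cos φ sin λ, z = sin φ).
The central angle between the endpoints is δ = arccos(p₁·p₂) ≈ 0.335 rad (19.2°).
Interpolate at f = 1/2 with slerp weights a = sin((1−f)δ)/sin δ ≈ 0.507, b = sin(fδ)/sin δ ≈ 0.507.
p = a·p₁ + b·p₂ ≈ (0.452, -0.002, 0.892); φ = arcsin(p_z) ≈ 63.15°, λ = atan2(p_y, p_x) ≈ -0.28°.

≈ 63.2°N, 0.3°W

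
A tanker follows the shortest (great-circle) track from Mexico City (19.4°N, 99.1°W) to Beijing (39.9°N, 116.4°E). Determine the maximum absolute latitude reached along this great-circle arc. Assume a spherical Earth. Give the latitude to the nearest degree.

The great circle lies in the plane with unit normal n̂ = (p₁ × p₂)/|p₁ × p₂|.
Here n̂_z ≈ -0.453; the vertex latitude is φ_max = arccos|n̂_z| ≈ 63.0°.
Check via Clairaut: cos φ_max = |cos φ₁| · sin C = cos(19.4°)·sin(28.7°) ≈ 0.453, again giving ≈ 63.0°.

≈ 63°N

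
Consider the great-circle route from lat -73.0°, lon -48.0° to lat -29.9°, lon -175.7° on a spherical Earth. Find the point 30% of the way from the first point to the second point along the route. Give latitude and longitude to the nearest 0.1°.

≈ lat -74.6°, lon -131.1°

From cos δ = sin φ₁ sin φ₂ + cos φ₁ cos φ₂ cos Δλ, the central angle is δ ≈ 1.243 rad (71.2°).
Interpolate at f = 0.30 with slerp weights a = sin((1−f)δ)/sin δ ≈ 0.807, b = sin(fδ)/sin δ ≈ 0.385.
p = a·p₁ + b·p₂ ≈ (-0.175, -0.200, -0.964); φ = arcsin(p_z) ≈ -74.58°, λ = atan2(p_y, p_x) ≈ -131.08°.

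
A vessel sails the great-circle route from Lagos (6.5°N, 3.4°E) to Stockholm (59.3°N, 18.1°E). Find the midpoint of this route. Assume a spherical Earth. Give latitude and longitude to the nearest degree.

≈ 33°N, 8°E

Convert each endpoint to a unit vector on the sphere (x = cos φ cos λ, y = cos φ sin λ, z = sin φ).
The central angle between the endpoints is δ = arccos(p₁·p₂) ≈ 0.942 rad (54.0°).
Interpolate at f = 1/2 with slerp weights a = sin((1−f)δ)/sin δ ≈ 0.561, b = sin(fδ)/sin δ ≈ 0.561.
p = a·p₁ + b·p₂ ≈ (0.829, 0.122, 0.546); φ = arcsin(p_z) ≈ 33.09°, λ = atan2(p_y, p_x) ≈ 8.38°.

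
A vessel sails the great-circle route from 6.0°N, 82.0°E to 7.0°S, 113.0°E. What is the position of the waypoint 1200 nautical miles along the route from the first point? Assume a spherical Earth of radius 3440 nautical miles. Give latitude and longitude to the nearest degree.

Write both endpoints as unit vectors p₁, p₂ with components (cos φ cos λ, cos φ sin λ, sin φ).
The central angle between the endpoints is δ = arccos(p₁·p₂) ≈ 0.586 rad (33.6°). The total great-circle distance is δ·R ≈ 0.586 × 3440 ≈ 2014 nmi, so the target fraction is f = 1200/2014 ≈ 0.596.
Interpolate at f ≈ 0.596 with slerp weights a = sin((1−f)δ)/sin δ ≈ 0.424, b = sin(fδ)/sin δ ≈ 0.618.
p = a·p₁ + b·p₂ ≈ (-0.181, 0.983, -0.031); φ = arcsin(p_z) ≈ -1.78°, λ = atan2(p_y, p_x) ≈ 100.44°.

≈ 2°S, 100°E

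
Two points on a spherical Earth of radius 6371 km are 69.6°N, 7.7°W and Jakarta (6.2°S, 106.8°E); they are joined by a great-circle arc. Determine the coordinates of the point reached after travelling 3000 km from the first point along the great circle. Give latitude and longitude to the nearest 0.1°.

Convert each endpoint to a unit vector on the sphere (x = cos φ cos λ, y = cos φ sin λ, z = sin φ).
The central angle between the endpoints is δ = arccos(p₁·p₂) ≈ 1.818 rad (104.2°). The total great-circle distance is δ·R ≈ 1.818 × 6371 ≈ 11584 km, so the target fraction is f = 3000/11584 ≈ 0.259.
Interpolate at f ≈ 0.259 with slerp weights a = sin((1−f)δ)/sin δ ≈ 1.006, b = sin(fδ)/sin δ ≈ 0.468.
p = a·p₁ + b·p₂ ≈ (0.213, 0.398, 0.892); φ = arcsin(p_z) ≈ 63.15°, λ = atan2(p_y, p_x) ≈ 61.87°.

≈ 63.1°N, 61.9°E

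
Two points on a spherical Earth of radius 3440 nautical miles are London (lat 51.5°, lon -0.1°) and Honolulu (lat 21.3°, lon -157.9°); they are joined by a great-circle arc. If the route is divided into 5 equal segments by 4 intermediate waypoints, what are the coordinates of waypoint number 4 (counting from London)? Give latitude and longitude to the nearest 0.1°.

Write both endpoints as unit vectors p₁, p₂ with components (cos φ cos λ, cos φ sin λ, sin φ).
The central angle between the endpoints is δ = arccos(p₁·p₂) ≈ 1.826 rad (104.6°).
Interpolate at f = 4/5 with slerp weights a = sin((1−f)δ)/sin δ ≈ 0.369, b = sin(fδ)/sin δ ≈ 1.027.
p = a·p₁ + b·p₂ ≈ (-0.657, -0.361, 0.662); φ = arcsin(p_z) ≈ 41.46°, λ = atan2(p_y, p_x) ≈ -151.25°.

≈ lat 41.5°, lon -151.2°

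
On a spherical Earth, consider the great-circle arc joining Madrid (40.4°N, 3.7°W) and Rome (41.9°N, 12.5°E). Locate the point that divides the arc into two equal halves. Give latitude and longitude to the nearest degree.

Write both endpoints as unit vectors p₁, p₂ with components (cos φ cos λ, cos φ sin λ, sin φ).
The central angle between the endpoints is δ = arccos(p₁·p₂) ≈ 0.214 rad (12.3°).
Interpolate at f = 1/2 with slerp weights a = sin((1−f)δ)/sin δ ≈ 0.503, b = sin(fδ)/sin δ ≈ 0.503.
p = a·p₁ + b·p₂ ≈ (0.748, 0.056, 0.662); φ = arcsin(p_z) ≈ 41.43°, λ = atan2(p_y, p_x) ≈ 4.31°.

≈ (41°N, 4°E)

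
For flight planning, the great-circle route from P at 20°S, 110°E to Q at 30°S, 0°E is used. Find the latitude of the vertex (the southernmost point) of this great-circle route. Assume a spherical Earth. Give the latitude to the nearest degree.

The great circle lies in the plane with unit normal n̂ = (p₁ × p₂)/|p₁ × p₂|.
Here n̂_z ≈ -0.769; the vertex latitude is φ_max = arccos|n̂_z| ≈ 39.7°.
Check via Clairaut: cos φ_max = |cos φ₁| · sin C = cos(20.0°)·sin(125.1°) ≈ 0.769, again giving ≈ 39.7°.

≈ 40°S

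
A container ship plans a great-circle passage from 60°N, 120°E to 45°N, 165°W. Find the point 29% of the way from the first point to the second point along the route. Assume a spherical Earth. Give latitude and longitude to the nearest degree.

Write both endpoints as unit vectors p₁, p₂ with components (cos φ cos λ, cos φ sin λ, sin φ).
The central angle between the endpoints is δ = arccos(p₁·p₂) ≈ 0.790 rad (45.3°).
Interpolate at f = 0.29 with slerp weights a = sin((1−f)δ)/sin δ ≈ 0.749, b = sin(fδ)/sin δ ≈ 0.320.
p = a·p₁ + b·p₂ ≈ (-0.406, 0.266, 0.875); φ = arcsin(p_z) ≈ 61.00°, λ = atan2(p_y, p_x) ≈ 146.77°.

≈ 61°N, 147°E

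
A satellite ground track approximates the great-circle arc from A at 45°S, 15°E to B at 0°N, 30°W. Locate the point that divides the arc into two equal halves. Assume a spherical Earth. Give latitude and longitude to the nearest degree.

Write both endpoints as unit vectors p₁, p₂ with components (cos φ cos λ, cos φ sin λ, sin φ).
The central angle between the endpoints is δ = arccos(p₁·p₂) ≈ 1.047 rad (60.0°).
Interpolate at f = 1/2 with slerp weights a = sin((1−f)δ)/sin δ ≈ 0.577, b = sin(fδ)/sin δ ≈ 0.577.
p = a·p₁ + b·p₂ ≈ (0.894, -0.183, -0.408); φ = arcsin(p_z) ≈ -24.09°, λ = atan2(p_y, p_x) ≈ -11.57°.

≈ 24°S, 12°W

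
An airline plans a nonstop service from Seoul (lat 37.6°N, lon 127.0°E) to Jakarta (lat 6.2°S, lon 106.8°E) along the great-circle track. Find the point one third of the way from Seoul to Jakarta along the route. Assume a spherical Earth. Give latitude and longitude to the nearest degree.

≈ lat 23°N, lon 119°E

Convert each endpoint to a unit vector on the sphere (x = cos φ cos λ, y = cos φ sin λ, z = sin φ).
The central angle between the endpoints is δ = arccos(p₁·p₂) ≈ 0.832 rad (47.7°).
Interpolate at f = 1/3 with slerp weights a = sin((1−f)δ)/sin δ ≈ 0.712, b = sin(fδ)/sin δ ≈ 0.370.
p = a·p₁ + b·p₂ ≈ (-0.446, 0.803, 0.395); φ = arcsin(p_z) ≈ 23.25°, λ = atan2(p_y, p_x) ≈ 119.05°.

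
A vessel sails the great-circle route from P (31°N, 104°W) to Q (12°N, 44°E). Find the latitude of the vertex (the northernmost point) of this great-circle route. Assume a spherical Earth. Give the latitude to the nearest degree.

The great circle lies in the plane with unit normal n̂ = (p₁ × p₂)/|p₁ × p₂|.
Here n̂_z ≈ +0.557; the vertex latitude is φ_max = arccos|n̂_z| ≈ 56.1°.

≈ 56°N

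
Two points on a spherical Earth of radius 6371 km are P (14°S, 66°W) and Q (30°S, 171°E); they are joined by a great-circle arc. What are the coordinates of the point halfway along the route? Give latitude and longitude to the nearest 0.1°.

≈ (40.1°S, 121.5°W)

From cos δ = sin φ₁ sin φ₂ + cos φ₁ cos φ₂ cos Δλ, the central angle is δ ≈ 1.914 rad (109.7°).
Interpolate at f = 1/2 with slerp weights a = sin((1−f)δ)/sin δ ≈ 0.868, b = sin(fδ)/sin δ ≈ 0.868.
p = a·p₁ + b·p₂ ≈ (-0.400, -0.652, -0.644); φ = arcsin(p_z) ≈ -40.10°, λ = atan2(p_y, p_x) ≈ -121.53°.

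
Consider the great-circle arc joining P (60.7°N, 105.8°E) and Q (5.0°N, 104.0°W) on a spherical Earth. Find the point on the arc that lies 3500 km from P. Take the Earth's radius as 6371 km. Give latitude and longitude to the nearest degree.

From cos δ = sin φ₁ sin φ₂ + cos φ₁ cos φ₂ cos Δλ, the central angle is δ ≈ 1.925 rad (110.3°). The total great-circle distance is δ·R ≈ 1.925 × 6371 ≈ 12266 km, so the target fraction is f = 3500/12266 ≈ 0.285.
Interpolate at f ≈ 0.285 with slerp weights a = sin((1−f)δ)/sin δ ≈ 1.046, b = sin(fδ)/sin δ ≈ 0.557.
p = a·p₁ + b·p₂ ≈ (-0.274, -0.046, 0.961); φ = arcsin(p_z) ≈ 73.90°, λ = atan2(p_y, p_x) ≈ -170.54°.

≈ (74°N, 171°W)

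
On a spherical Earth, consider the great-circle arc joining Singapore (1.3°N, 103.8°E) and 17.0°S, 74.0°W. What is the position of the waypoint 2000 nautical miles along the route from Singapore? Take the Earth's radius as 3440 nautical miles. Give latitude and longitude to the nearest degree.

Convert each endpoint to a unit vector on the sphere (x = cos φ cos λ, y = cos φ sin λ, z = sin φ).
The central angle between the endpoints is δ = arccos(p₁·p₂) ≈ 2.865 rad (164.2°). The total great-circle distance is δ·R ≈ 2.865 × 3440 ≈ 9856 nmi, so the target fraction is f = 2000/9856 ≈ 0.203.
Interpolate at f ≈ 0.203 with slerp weights a = sin((1−f)δ)/sin δ ≈ 2.770, b = sin(fδ)/sin δ ≈ 2.011.
p = a·p₁ + b·p₂ ≈ (-0.131, 0.841, -0.525); φ = arcsin(p_z) ≈ -31.68°, λ = atan2(p_y, p_x) ≈ 98.82°.

≈ 32°S, 99°E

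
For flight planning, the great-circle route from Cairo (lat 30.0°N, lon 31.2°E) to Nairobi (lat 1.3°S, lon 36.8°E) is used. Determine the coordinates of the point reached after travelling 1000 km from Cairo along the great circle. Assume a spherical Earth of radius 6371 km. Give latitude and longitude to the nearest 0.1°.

The haversine formula gives a central angle δ ≈ 0.554 rad (31.8°) between the endpoints. The total great-circle distance is δ·R ≈ 0.554 × 6371 ≈ 3531 km, so the target fraction is f = 1000/3531 ≈ 0.283.
Interpolate at f ≈ 0.283 with slerp weights a = sin((1−f)δ)/sin δ ≈ 0.735, b = sin(fδ)/sin δ ≈ 0.297.
p = a·p₁ + b·p₂ ≈ (0.782, 0.508, 0.361); φ = arcsin(p_z) ≈ 21.15°, λ = atan2(p_y, p_x) ≈ 32.98°.

≈ lat 21.2°N, lon 33.0°E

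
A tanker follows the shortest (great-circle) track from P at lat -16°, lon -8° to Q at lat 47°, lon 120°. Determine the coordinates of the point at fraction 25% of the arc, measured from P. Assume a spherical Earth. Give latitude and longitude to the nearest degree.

≈ lat 8°, lon 13°

From cos δ = sin φ₁ sin φ₂ + cos φ₁ cos φ₂ cos Δλ, the central angle is δ ≈ 2.221 rad (127.2°).
Interpolate at f = 0.25 with slerp weights a = sin((1−f)δ)/sin δ ≈ 1.251, b = sin(fδ)/sin δ ≈ 0.662.
p = a·p₁ + b·p₂ ≈ (0.965, 0.224, 0.140); φ = arcsin(p_z) ≈ 8.02°, λ = atan2(p_y, p_x) ≈ 13.06°.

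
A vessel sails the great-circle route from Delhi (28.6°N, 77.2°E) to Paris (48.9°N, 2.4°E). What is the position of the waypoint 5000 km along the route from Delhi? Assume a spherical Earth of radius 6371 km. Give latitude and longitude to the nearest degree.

≈ (49°N, 24°E)

From cos δ = sin φ₁ sin φ₂ + cos φ₁ cos φ₂ cos Δλ, the central angle is δ ≈ 1.033 rad (59.2°). The total great-circle distance is δ·R ≈ 1.033 × 6371 ≈ 6583 km, so the target fraction is f = 5000/6583 ≈ 0.760.
Interpolate at f ≈ 0.760 with slerp weights a = sin((1−f)δ)/sin δ ≈ 0.286, b = sin(fδ)/sin δ ≈ 0.823.
p = a·p₁ + b·p₂ ≈ (0.596, 0.268, 0.757); φ = arcsin(p_z) ≈ 49.20°, λ = atan2(p_y, p_x) ≈ 24.19°.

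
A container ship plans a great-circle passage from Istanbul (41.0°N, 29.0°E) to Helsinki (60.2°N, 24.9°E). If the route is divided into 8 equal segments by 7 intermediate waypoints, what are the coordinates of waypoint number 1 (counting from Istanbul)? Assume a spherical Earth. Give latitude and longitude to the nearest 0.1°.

≈ 43.4°N, 28.6°E

Write both endpoints as unit vectors p₁, p₂ with components (cos φ cos λ, cos φ sin λ, sin φ).
The central angle between the endpoints is δ = arccos(p₁·p₂) ≈ 0.338 rad (19.4°).
Interpolate at f = 1/8 with slerp weights a = sin((1−f)δ)/sin δ ≈ 0.879, b = sin(fδ)/sin δ ≈ 0.127.
p = a·p₁ + b·p₂ ≈ (0.638, 0.348, 0.687); φ = arcsin(p_z) ≈ 43.41°, λ = atan2(p_y, p_x) ≈ 28.64°.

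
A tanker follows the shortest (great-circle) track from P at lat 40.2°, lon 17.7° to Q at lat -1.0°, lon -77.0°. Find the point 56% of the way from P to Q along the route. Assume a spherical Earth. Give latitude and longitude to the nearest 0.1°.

Write both endpoints as unit vectors p₁, p₂ with components (cos φ cos λ, cos φ sin λ, sin φ).
The central angle between the endpoints is δ = arccos(p₁·p₂) ≈ 1.645 rad (94.2°).
Interpolate at f = 0.56 with slerp weights a = sin((1−f)δ)/sin δ ≈ 0.664, b = sin(fδ)/sin δ ≈ 0.798.
p = a·p₁ + b·p₂ ≈ (0.663, -0.624, 0.415); φ = arcsin(p_z) ≈ 24.50°, λ = atan2(p_y, p_x) ≈ -43.26°.

≈ lat 24.5°, lon -43.3°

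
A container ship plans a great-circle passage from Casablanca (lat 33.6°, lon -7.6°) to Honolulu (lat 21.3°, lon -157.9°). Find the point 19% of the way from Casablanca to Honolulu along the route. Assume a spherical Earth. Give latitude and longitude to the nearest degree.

≈ lat 51°, lon -26°

Write both endpoints as unit vectors p₁, p₂ with components (cos φ cos λ, cos φ sin λ, sin φ).
The central angle between the endpoints is δ = arccos(p₁·p₂) ≈ 2.064 rad (118.2°).
Interpolate at f = 0.19 with slerp weights a = sin((1−f)δ)/sin δ ≈ 1.129, b = sin(fδ)/sin δ ≈ 0.434.
p = a·p₁ + b·p₂ ≈ (0.558, -0.276, 0.782); φ = arcsin(p_z) ≈ 51.49°, λ = atan2(p_y, p_x) ≈ -26.36°.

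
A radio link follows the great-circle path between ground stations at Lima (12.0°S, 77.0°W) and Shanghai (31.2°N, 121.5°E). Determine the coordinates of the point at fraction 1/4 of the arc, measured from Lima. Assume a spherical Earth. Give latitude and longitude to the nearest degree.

From cos δ = sin φ₁ sin φ₂ + cos φ₁ cos φ₂ cos Δλ, the central angle is δ ≈ 2.693 rad (154.3°).
Interpolate at f = 1/4 with slerp weights a = sin((1−f)δ)/sin δ ≈ 2.078, b = sin(fδ)/sin δ ≈ 1.438.
p = a·p₁ + b·p₂ ≈ (-0.186, -0.931, 0.313); φ = arcsin(p_z) ≈ 18.25°, λ = atan2(p_y, p_x) ≈ -101.27°.

≈ (18°N, 101°W)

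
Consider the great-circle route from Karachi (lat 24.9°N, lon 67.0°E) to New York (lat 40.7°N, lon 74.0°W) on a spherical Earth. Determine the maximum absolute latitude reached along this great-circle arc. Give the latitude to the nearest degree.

≈ 63°N

The great circle lies in the plane with unit normal n̂ = (p₁ × p₂)/|p₁ × p₂|.
Here n̂_z ≈ -0.448; the vertex latitude is φ_max = arccos|n̂_z| ≈ 63.4°.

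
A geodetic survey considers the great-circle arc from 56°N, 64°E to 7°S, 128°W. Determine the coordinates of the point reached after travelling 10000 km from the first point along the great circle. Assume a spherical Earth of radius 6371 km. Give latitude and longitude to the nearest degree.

≈ 33°N, 135°W

From cos δ = sin φ₁ sin φ₂ + cos φ₁ cos φ₂ cos Δλ, the central angle is δ ≈ 2.270 rad (130.1°). The total great-circle distance is δ·R ≈ 2.270 × 6371 ≈ 14465 km, so the target fraction is f = 10000/14465 ≈ 0.691.
Interpolate at f ≈ 0.691 with slerp weights a = sin((1−f)δ)/sin δ ≈ 0.843, b = sin(fδ)/sin δ ≈ 1.307.
p = a·p₁ + b·p₂ ≈ (-0.592, -0.599, 0.539); φ = arcsin(p_z) ≈ 32.65°, λ = atan2(p_y, p_x) ≈ -134.68°.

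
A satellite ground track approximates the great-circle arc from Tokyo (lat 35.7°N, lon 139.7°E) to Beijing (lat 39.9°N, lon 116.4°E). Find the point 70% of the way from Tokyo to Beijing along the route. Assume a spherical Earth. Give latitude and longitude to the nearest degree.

≈ lat 39°N, lon 124°E

Convert each endpoint to a unit vector on the sphere (x = cos φ cos λ, y = cos φ sin λ, z = sin φ).
The central angle between the endpoints is δ = arccos(p₁·p₂) ≈ 0.329 rad (18.8°).
Interpolate at f = 0.70 with slerp weights a = sin((1−f)δ)/sin δ ≈ 0.305, b = sin(fδ)/sin δ ≈ 0.706.
p = a·p₁ + b·p₂ ≈ (-0.430, 0.646, 0.631); φ = arcsin(p_z) ≈ 39.13°, λ = atan2(p_y, p_x) ≈ 123.66°.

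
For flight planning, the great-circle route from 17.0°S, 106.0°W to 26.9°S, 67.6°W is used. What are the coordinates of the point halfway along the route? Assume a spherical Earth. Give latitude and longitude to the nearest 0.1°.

≈ 23.1°S, 87.5°W

Convert each endpoint to a unit vector on the sphere (x = cos φ cos λ, y = cos φ sin λ, z = sin φ).
The central angle between the endpoints is δ = arccos(p₁·p₂) ≈ 0.642 rad (36.8°).
Interpolate at f = 1/2 with slerp weights a = sin((1−f)δ)/sin δ ≈ 0.527, b = sin(fδ)/sin δ ≈ 0.527.
p = a·p₁ + b·p₂ ≈ (0.040, -0.919, -0.392); φ = arcsin(p_z) ≈ -23.11°, λ = atan2(p_y, p_x) ≈ -87.50°.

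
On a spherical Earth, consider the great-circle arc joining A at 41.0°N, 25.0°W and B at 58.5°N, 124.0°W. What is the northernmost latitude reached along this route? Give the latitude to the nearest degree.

≈ 63°N

The great circle lies in the plane with unit normal n̂ = (p₁ × p₂)/|p₁ × p₂|.
Here n̂_z ≈ -0.449; the vertex latitude is φ_max = arccos|n̂_z| ≈ 63.3°.
Check via Clairaut: cos φ_max = |cos φ₁| · sin C = cos(41.0°)·sin(36.5°) ≈ 0.449, again giving ≈ 63.3°.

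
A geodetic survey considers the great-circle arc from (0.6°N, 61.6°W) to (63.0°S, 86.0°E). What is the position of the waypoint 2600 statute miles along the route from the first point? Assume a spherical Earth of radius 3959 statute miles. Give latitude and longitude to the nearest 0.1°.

Write both endpoints as unit vectors p₁, p₂ with components (cos φ cos λ, cos φ sin λ, sin φ).
The central angle between the endpoints is δ = arccos(p₁·p₂) ≈ 1.974 rad (113.1°). The total great-circle distance is δ·R ≈ 1.974 × 3959 ≈ 7816 mi, so the target fraction is f = 2600/7816 ≈ 0.333.
Interpolate at f ≈ 0.333 with slerp weights a = sin((1−f)δ)/sin δ ≈ 1.053, b = sin(fδ)/sin δ ≈ 0.664.
p = a·p₁ + b·p₂ ≈ (0.522, -0.625, -0.580); φ = arcsin(p_z) ≈ -35.48°, λ = atan2(p_y, p_x) ≈ -50.16°.

≈ (35.5°S, 50.2°W)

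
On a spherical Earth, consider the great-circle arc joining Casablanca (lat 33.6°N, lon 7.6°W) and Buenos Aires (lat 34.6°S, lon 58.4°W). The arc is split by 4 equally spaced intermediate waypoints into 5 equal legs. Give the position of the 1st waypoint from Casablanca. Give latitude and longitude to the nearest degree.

≈ lat 20°N, lon 19°W

Write both endpoints as unit vectors p₁, p₂ with components (cos φ cos λ, cos φ sin λ, sin φ).
The central angle between the endpoints is δ = arccos(p₁·p₂) ≈ 1.451 rad (83.2°).
Interpolate at f = 1/5 with slerp weights a = sin((1−f)δ)/sin δ ≈ 0.924, b = sin(fδ)/sin δ ≈ 0.288.
p = a·p₁ + b·p₂ ≈ (0.887, -0.304, 0.348); φ = arcsin(p_z) ≈ 20.34°, λ = atan2(p_y, p_x) ≈ -18.91°.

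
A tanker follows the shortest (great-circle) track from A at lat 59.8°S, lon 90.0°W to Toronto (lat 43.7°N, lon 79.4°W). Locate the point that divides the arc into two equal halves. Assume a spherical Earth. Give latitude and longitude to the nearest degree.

≈ lat 8°S, lon 84°W

Write both endpoints as unit vectors p₁, p₂ with components (cos φ cos λ, cos φ sin λ, sin φ).
The central angle between the endpoints is δ = arccos(p₁·p₂) ≈ 1.813 rad (103.9°).
Interpolate at f = 1/2 with slerp weights a = sin((1−f)δ)/sin δ ≈ 0.811, b = sin(fδ)/sin δ ≈ 0.811.
p = a·p₁ + b·p₂ ≈ (0.108, -0.984, -0.141); φ = arcsin(p_z) ≈ -8.08°, λ = atan2(p_y, p_x) ≈ -83.75°.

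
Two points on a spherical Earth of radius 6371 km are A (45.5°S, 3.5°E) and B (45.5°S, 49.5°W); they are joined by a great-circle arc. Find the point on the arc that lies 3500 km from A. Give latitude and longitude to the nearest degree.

≈ (47°S, 43°W)

The haversine formula gives a central angle δ ≈ 0.636 rad (36.4°) between the endpoints. The total great-circle distance is δ·R ≈ 0.636 × 6371 ≈ 4053 km, so the target fraction is f = 3500/4053 ≈ 0.864.
Interpolate at f ≈ 0.864 with slerp weights a = sin((1−f)δ)/sin δ ≈ 0.146, b = sin(fδ)/sin δ ≈ 0.879.
p = a·p₁ + b·p₂ ≈ (0.502, -0.462, -0.731); φ = arcsin(p_z) ≈ -46.96°, λ = atan2(p_y, p_x) ≈ -42.63°.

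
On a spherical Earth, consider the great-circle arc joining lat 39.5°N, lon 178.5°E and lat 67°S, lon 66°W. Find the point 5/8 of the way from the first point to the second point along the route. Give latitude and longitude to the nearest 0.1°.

Convert each endpoint to a unit vector on the sphere (x = cos φ cos λ, y = cos φ sin λ, z = sin φ).
The central angle between the endpoints is δ = arccos(p₁·p₂) ≈ 2.368 rad (135.7°).
Interpolate at f = 5/8 with slerp weights a = sin((1−f)δ)/sin δ ≈ 1.110, b = sin(fδ)/sin δ ≈ 1.425.
p = a·p₁ + b·p₂ ≈ (-0.630, -0.486, -0.606); φ = arcsin(p_z) ≈ -37.28°, λ = atan2(p_y, p_x) ≈ -142.33°.

≈ lat 37.3°S, lon 142.3°W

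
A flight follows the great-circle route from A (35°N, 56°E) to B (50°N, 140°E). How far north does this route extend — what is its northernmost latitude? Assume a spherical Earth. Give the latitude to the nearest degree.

The great circle lies in the plane with unit normal n̂ = (p₁ × p₂)/|p₁ × p₂|.
Here n̂_z ≈ +0.602; the vertex latitude is φ_max = arccos|n̂_z| ≈ 53.0°.
Check via Clairaut: cos φ_max = |cos φ₁| · sin C = cos(35.0°)·sin(47.3°) ≈ 0.602, again giving ≈ 53.0°.

≈ 53°N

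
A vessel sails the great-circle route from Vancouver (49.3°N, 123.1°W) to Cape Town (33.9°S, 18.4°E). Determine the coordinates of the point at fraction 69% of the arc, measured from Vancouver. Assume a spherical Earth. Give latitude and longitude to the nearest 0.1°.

≈ 0.2°S, 14.7°W

From cos δ = sin φ₁ sin φ₂ + cos φ₁ cos φ₂ cos Δλ, the central angle is δ ≈ 2.580 rad (147.8°).
Interpolate at f = 0.69 with slerp weights a = sin((1−f)δ)/sin δ ≈ 1.347, b = sin(fδ)/sin δ ≈ 1.837.
p = a·p₁ + b·p₂ ≈ (0.967, -0.255, -0.003); φ = arcsin(p_z) ≈ -0.19°, λ = atan2(p_y, p_x) ≈ -14.75°.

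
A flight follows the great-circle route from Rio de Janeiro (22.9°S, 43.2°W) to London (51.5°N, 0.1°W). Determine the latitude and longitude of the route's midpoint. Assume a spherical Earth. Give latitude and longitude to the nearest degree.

≈ 15°N, 26°W

Convert each endpoint to a unit vector on the sphere (x = cos φ cos λ, y = cos φ sin λ, z = sin φ).
The central angle between the endpoints is δ = arccos(p₁·p₂) ≈ 1.456 rad (83.4°).
Interpolate at f = 1/2 with slerp weights a = sin((1−f)δ)/sin δ ≈ 0.670, b = sin(fδ)/sin δ ≈ 0.670.
p = a·p₁ + b·p₂ ≈ (0.867, -0.423, 0.264); φ = arcsin(p_z) ≈ 15.28°, λ = atan2(p_y, p_x) ≈ -26.02°.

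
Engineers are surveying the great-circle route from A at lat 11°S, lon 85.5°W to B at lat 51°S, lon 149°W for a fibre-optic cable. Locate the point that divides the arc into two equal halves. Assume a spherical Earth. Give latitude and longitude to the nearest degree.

The haversine formula gives a central angle δ ≈ 1.133 rad (64.9°) between the endpoints.
Interpolate at f = 1/2 with slerp weights a = sin((1−f)δ)/sin δ ≈ 0.593, b = sin(fδ)/sin δ ≈ 0.593.
p = a·p₁ + b·p₂ ≈ (-0.274, -0.772, -0.574); φ = arcsin(p_z) ≈ -35.00°, λ = atan2(p_y, p_x) ≈ -109.54°.

≈ lat 35°S, lon 110°W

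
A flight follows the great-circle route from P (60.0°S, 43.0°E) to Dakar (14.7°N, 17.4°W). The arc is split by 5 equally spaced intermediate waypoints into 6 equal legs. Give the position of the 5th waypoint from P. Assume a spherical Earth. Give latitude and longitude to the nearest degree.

≈ (1°N, 11°W)

Convert each endpoint to a unit vector on the sphere (x = cos φ cos λ, y = cos φ sin λ, z = sin φ).
The central angle between the endpoints is δ = arccos(p₁·p₂) ≈ 1.552 rad (88.9°).
Interpolate at f = 5/6 with slerp weights a = sin((1−f)δ)/sin δ ≈ 0.256, b = sin(fδ)/sin δ ≈ 0.962.
p = a·p₁ + b·p₂ ≈ (0.981, -0.191, 0.023); φ = arcsin(p_z) ≈ 1.29°, λ = atan2(p_y, p_x) ≈ -11.01°.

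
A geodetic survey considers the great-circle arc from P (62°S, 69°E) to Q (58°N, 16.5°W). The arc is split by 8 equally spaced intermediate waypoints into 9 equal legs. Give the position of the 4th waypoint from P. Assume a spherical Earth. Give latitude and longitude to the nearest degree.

The haversine formula gives a central angle δ ≈ 2.388 rad (136.8°) between the endpoints.
Interpolate at f = 4/9 with slerp weights a = sin((1−f)δ)/sin δ ≈ 1.418, b = sin(fδ)/sin δ ≈ 1.276.
p = a·p₁ + b·p₂ ≈ (0.887, 0.430, -0.170); φ = arcsin(p_z) ≈ -9.80°, λ = atan2(p_y, p_x) ≈ 25.84°.

≈ (10°S, 26°E)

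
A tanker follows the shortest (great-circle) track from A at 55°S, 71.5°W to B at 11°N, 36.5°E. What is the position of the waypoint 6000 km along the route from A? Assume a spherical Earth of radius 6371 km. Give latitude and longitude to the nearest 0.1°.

≈ 33.4°S, 1.8°E

Convert each endpoint to a unit vector on the sphere (x = cos φ cos λ, y = cos φ sin λ, z = sin φ).
The central angle between the endpoints is δ = arccos(p₁·p₂) ≈ 1.907 rad (109.3°). The total great-circle distance is δ·R ≈ 1.907 × 6371 ≈ 12152 km, so the target fraction is f = 6000/12152 ≈ 0.494.
Interpolate at f ≈ 0.494 with slerp weights a = sin((1−f)δ)/sin δ ≈ 0.871, b = sin(fδ)/sin δ ≈ 0.857.
p = a·p₁ + b·p₂ ≈ (0.835, 0.026, -0.550); φ = arcsin(p_z) ≈ -33.39°, λ = atan2(p_y, p_x) ≈ 1.80°.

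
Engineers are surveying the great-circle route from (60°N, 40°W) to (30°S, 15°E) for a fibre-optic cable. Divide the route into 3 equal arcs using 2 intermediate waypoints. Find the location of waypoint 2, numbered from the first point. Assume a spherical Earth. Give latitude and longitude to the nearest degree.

From cos δ = sin φ₁ sin φ₂ + cos φ₁ cos φ₂ cos Δλ, the central angle is δ ≈ 1.757 rad (100.6°).
Interpolate at f = 2/3 with slerp weights a = sin((1−f)δ)/sin δ ≈ 0.562, b = sin(fδ)/sin δ ≈ 0.937.
p = a·p₁ + b·p₂ ≈ (0.999, 0.029, 0.018); φ = arcsin(p_z) ≈ 1.05°, λ = atan2(p_y, p_x) ≈ 1.68°.

≈ (1°N, 2°E)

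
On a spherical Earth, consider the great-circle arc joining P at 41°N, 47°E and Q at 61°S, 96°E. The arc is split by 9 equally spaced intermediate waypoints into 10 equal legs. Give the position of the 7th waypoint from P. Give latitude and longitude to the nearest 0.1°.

≈ 31.7°S, 73.3°E

Convert each endpoint to a unit vector on the sphere (x = cos φ cos λ, y = cos φ sin λ, z = sin φ).
The central angle between the endpoints is δ = arccos(p₁·p₂) ≈ 1.911 rad (109.5°).
Interpolate at f = 7/10 with slerp weights a = sin((1−f)δ)/sin δ ≈ 0.575, b = sin(fδ)/sin δ ≈ 1.032.
p = a·p₁ + b·p₂ ≈ (0.244, 0.815, -0.525); φ = arcsin(p_z) ≈ -31.68°, λ = atan2(p_y, p_x) ≈ 73.35°.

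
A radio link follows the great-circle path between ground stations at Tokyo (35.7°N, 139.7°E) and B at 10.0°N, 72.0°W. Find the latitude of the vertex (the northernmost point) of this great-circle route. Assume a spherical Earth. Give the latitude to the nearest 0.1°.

≈ 59.0°N

The great circle lies in the plane with unit normal n̂ = (p₁ × p₂)/|p₁ × p₂|.
Here n̂_z ≈ +0.515; the vertex latitude is φ_max = arccos|n̂_z| ≈ 59.0°.
Check via Clairaut: cos φ_max = |cos φ₁| · sin C = cos(35.7°)·sin(39.4°) ≈ 0.515, again giving ≈ 59.0°.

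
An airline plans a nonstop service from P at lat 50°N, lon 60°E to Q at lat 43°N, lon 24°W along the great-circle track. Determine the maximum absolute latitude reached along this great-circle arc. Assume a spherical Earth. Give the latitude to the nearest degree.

≈ 55°N

The great circle lies in the plane with unit normal n̂ = (p₁ × p₂)/|p₁ × p₂|.
Here n̂_z ≈ -0.570; the vertex latitude is φ_max = arccos|n̂_z| ≈ 55.3°.
Check via Clairaut: cos φ_max = |cos φ₁| · sin C = cos(50.0°)·sin(62.4°) ≈ 0.570, again giving ≈ 55.3°.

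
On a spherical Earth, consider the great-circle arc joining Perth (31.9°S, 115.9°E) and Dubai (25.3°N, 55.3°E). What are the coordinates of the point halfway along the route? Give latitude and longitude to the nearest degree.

≈ 4°S, 85°E

From cos δ = sin φ₁ sin φ₂ + cos φ₁ cos φ₂ cos Δλ, the central angle is δ ≈ 1.419 rad (81.3°).
Interpolate at f = 1/2 with slerp weights a = sin((1−f)δ)/sin δ ≈ 0.659, b = sin(fδ)/sin δ ≈ 0.659.
p = a·p₁ + b·p₂ ≈ (0.095, 0.993, -0.067); φ = arcsin(p_z) ≈ -3.82°, λ = atan2(p_y, p_x) ≈ 84.55°.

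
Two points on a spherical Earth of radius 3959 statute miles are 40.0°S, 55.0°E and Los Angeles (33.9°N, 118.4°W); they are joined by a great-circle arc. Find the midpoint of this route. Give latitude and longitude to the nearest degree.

Convert each endpoint to a unit vector on the sphere (x = cos φ cos λ, y = cos φ sin λ, z = sin φ).
The central angle between the endpoints is δ = arccos(p₁·p₂) ≈ 3.001 rad (171.9°).
Interpolate at f = 1/2 with slerp weights a = sin((1−f)δ)/sin δ ≈ 7.115, b = sin(fδ)/sin δ ≈ 7.115.
p = a·p₁ + b·p₂ ≈ (0.317, -0.730, -0.605); φ = arcsin(p_z) ≈ -37.24°, λ = atan2(p_y, p_x) ≈ -66.50°.

≈ 37°S, 67°W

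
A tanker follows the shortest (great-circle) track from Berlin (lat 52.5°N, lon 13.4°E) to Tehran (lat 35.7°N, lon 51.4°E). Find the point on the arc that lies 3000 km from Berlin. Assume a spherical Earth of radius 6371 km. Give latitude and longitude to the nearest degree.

Write both endpoints as unit vectors p₁, p₂ with components (cos φ cos λ, cos φ sin λ, sin φ).
The central angle between the endpoints is δ = arccos(p₁·p₂) ≈ 0.550 rad (31.5°). The total great-circle distance is δ·R ≈ 0.550 × 6371 ≈ 3504 km, so the target fraction is f = 3000/3504 ≈ 0.856.
Interpolate at f ≈ 0.856 with slerp weights a = sin((1−f)δ)/sin δ ≈ 0.151, b = sin(fδ)/sin δ ≈ 0.868.
p = a·p₁ + b·p₂ ≈ (0.529, 0.572, 0.626); φ = arcsin(p_z) ≈ 38.79°, λ = atan2(p_y, p_x) ≈ 47.23°.

≈ lat 39°N, lon 47°E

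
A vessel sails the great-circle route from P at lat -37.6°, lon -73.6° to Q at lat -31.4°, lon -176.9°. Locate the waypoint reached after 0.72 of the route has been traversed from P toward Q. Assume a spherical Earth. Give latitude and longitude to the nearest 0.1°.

Convert each endpoint to a unit vector on the sphere (x = cos φ cos λ, y = cos φ sin λ, z = sin φ).
The central angle between the endpoints is δ = arccos(p₁·p₂) ≈ 1.408 rad (80.7°).
Interpolate at f = 0.72 with slerp weights a = sin((1−f)δ)/sin δ ≈ 0.389, b = sin(fδ)/sin δ ≈ 0.860.
p = a·p₁ + b·p₂ ≈ (-0.646, -0.336, -0.686); φ = arcsin(p_z) ≈ -43.28°, λ = atan2(p_y, p_x) ≈ -152.55°.

≈ lat -43.3°, lon -152.6°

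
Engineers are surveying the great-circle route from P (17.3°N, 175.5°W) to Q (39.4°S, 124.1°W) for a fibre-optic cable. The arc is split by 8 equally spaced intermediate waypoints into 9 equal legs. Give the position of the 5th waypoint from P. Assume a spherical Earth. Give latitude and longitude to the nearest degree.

≈ (15°S, 150°W)

From cos δ = sin φ₁ sin φ₂ + cos φ₁ cos φ₂ cos Δλ, the central angle is δ ≈ 1.296 rad (74.2°).
Interpolate at f = 5/9 with slerp weights a = sin((1−f)δ)/sin δ ≈ 0.566, b = sin(fδ)/sin δ ≈ 0.685.
p = a·p₁ + b·p₂ ≈ (-0.835, -0.481, -0.267); φ = arcsin(p_z) ≈ -15.46°, λ = atan2(p_y, p_x) ≈ -150.08°.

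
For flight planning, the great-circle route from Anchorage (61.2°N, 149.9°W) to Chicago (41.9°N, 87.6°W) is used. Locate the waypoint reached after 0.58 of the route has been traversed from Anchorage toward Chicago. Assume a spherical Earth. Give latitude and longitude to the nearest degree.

Write both endpoints as unit vectors p₁, p₂ with components (cos φ cos λ, cos φ sin λ, sin φ).
The central angle between the endpoints is δ = arccos(p₁·p₂) ≈ 0.720 rad (41.2°).
Interpolate at f = 0.58 with slerp weights a = sin((1−f)δ)/sin δ ≈ 0.452, b = sin(fδ)/sin δ ≈ 0.615.
p = a·p₁ + b·p₂ ≈ (-0.169, -0.567, 0.807); φ = arcsin(p_z) ≈ 53.76°, λ = atan2(p_y, p_x) ≈ -106.62°.

≈ 54°N, 107°W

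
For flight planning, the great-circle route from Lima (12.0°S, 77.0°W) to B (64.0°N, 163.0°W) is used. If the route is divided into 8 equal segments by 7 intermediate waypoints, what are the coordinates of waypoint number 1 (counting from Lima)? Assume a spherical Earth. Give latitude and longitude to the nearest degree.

≈ (1°S, 82°W)

Convert each endpoint to a unit vector on the sphere (x = cos φ cos λ, y = cos φ sin λ, z = sin φ).
The central angle between the endpoints is δ = arccos(p₁·p₂) ≈ 1.728 rad (99.0°).
Interpolate at f = 1/8 with slerp weights a = sin((1−f)δ)/sin δ ≈ 1.011, b = sin(fδ)/sin δ ≈ 0.217.
p = a·p₁ + b·p₂ ≈ (0.131, -0.991, -0.015); φ = arcsin(p_z) ≈ -0.86°, λ = atan2(p_y, p_x) ≈ -82.45°.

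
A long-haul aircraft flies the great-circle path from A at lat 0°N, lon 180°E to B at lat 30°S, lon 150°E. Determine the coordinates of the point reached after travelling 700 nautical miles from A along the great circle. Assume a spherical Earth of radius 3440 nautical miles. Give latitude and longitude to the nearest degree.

Write both endpoints as unit vectors p₁, p₂ with components (cos φ cos λ, cos φ sin λ, sin φ).
The central angle between the endpoints is δ = arccos(p₁·p₂) ≈ 0.723 rad (41.4°). The total great-circle distance is δ·R ≈ 0.723 × 3440 ≈ 2486 nmi, so the target fraction is f = 700/2486 ≈ 0.282.
Interpolate at f ≈ 0.282 with slerp weights a = sin((1−f)δ)/sin δ ≈ 0.750, b = sin(fδ)/sin δ ≈ 0.306.
p = a·p₁ + b·p₂ ≈ (-0.979, 0.132, -0.153); φ = arcsin(p_z) ≈ -8.79°, λ = atan2(p_y, p_x) ≈ 172.31°.

≈ lat 9°S, lon 172°E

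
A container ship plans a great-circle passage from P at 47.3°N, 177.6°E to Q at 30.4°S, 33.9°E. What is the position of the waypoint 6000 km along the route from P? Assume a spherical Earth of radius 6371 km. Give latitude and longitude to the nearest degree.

≈ 37°N, 103°E

The haversine formula gives a central angle δ ≈ 2.574 rad (147.5°) between the endpoints. The total great-circle distance is δ·R ≈ 2.574 × 6371 ≈ 16400 km, so the target fraction is f = 6000/16400 ≈ 0.366.
Interpolate at f ≈ 0.366 with slerp weights a = sin((1−f)δ)/sin δ ≈ 1.857, b = sin(fδ)/sin δ ≈ 1.505.
p = a·p₁ + b·p₂ ≈ (-0.181, 0.777, 0.603); φ = arcsin(p_z) ≈ 37.12°, λ = atan2(p_y, p_x) ≈ 103.14°.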